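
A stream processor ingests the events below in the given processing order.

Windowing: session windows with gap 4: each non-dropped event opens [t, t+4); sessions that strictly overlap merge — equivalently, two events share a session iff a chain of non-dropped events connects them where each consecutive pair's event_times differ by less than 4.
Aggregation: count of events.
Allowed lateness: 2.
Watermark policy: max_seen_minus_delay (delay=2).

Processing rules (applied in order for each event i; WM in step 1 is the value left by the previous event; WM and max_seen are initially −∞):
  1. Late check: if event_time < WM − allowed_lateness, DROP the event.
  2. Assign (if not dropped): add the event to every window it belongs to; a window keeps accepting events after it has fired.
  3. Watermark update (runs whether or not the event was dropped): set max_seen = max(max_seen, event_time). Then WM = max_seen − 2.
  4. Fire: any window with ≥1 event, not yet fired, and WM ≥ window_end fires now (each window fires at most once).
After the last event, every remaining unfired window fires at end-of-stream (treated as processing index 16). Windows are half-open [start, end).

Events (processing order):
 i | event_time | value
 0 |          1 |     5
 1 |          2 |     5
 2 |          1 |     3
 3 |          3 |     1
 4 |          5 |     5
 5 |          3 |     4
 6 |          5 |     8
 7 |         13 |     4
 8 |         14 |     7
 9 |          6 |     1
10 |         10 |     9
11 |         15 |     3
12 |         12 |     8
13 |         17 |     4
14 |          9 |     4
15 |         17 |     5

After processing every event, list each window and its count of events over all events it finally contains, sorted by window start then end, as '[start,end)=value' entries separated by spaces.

[1,9)=7 [10,21)=7

i=0 t=1 v=5: → [1,5); WM=-1
i=1 t=2 v=5: → [1,6); WM=0
i=2 t=1 v=3: → [1,6); WM=0
i=3 t=3 v=1: → [1,7); WM=1
i=4 t=5 v=5: → [1,9); WM=3
i=5 t=3 v=4: → [1,9); WM=3
i=6 t=5 v=8: → [1,9); WM=3
i=7 t=13 v=4: → [13,17); WM=11
i=8 t=14 v=7: → [13,18); WM=12
i=9 t=6 v=1: DROP (t<12-2); WM=12
i=10 t=10 v=9: → [10,18); WM=12
i=11 t=15 v=3: → [10,19); WM=13
i=12 t=12 v=8: → [10,19); WM=13
i=13 t=17 v=4: → [10,21); WM=15
i=14 t=9 v=4: DROP (t<15-2); WM=15
i=15 t=17 v=5: → [10,21); WM=15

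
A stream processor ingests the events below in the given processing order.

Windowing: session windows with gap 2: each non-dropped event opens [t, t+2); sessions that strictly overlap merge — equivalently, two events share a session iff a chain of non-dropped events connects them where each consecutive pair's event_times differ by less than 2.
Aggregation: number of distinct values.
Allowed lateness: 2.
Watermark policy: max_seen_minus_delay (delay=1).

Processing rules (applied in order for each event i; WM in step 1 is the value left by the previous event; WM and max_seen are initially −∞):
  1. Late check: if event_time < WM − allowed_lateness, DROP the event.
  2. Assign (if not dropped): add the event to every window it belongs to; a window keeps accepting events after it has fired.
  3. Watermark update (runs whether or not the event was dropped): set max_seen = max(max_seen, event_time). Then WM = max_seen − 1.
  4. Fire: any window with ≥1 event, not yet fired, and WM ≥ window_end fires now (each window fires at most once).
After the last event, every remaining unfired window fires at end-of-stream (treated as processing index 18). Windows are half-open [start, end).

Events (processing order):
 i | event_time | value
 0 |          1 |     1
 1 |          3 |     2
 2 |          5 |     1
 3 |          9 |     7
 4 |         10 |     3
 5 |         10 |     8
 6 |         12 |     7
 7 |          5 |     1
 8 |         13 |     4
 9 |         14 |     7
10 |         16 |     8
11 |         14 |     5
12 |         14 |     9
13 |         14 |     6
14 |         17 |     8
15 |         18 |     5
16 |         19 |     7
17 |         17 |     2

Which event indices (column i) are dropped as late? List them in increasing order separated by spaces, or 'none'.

7

i=0 t=1 v=1: → [1,3); WM=0
i=1 t=3 v=2: → [3,5); WM=2
i=2 t=5 v=1: → [5,7); WM=4
i=3 t=9 v=7: → [9,11); WM=8
i=4 t=10 v=3: → [9,12); WM=9
i=5 t=10 v=8: → [9,12); WM=9
i=6 t=12 v=7: → [12,14); WM=11
i=7 t=5 v=1: DROP (t<11-2); WM=11
i=8 t=13 v=4: → [12,15); WM=12
i=9 t=14 v=7: → [12,16); WM=13
i=10 t=16 v=8: → [16,18); WM=15
i=11 t=14 v=5: → [12,16); WM=15
i=12 t=14 v=9: → [12,16); WM=15
i=13 t=14 v=6: → [12,16); WM=15
i=14 t=17 v=8: → [16,19); WM=16
i=15 t=18 v=5: → [16,20); WM=17
i=16 t=19 v=7: → [16,21); WM=18
i=17 t=17 v=2: → [16,21); WM=18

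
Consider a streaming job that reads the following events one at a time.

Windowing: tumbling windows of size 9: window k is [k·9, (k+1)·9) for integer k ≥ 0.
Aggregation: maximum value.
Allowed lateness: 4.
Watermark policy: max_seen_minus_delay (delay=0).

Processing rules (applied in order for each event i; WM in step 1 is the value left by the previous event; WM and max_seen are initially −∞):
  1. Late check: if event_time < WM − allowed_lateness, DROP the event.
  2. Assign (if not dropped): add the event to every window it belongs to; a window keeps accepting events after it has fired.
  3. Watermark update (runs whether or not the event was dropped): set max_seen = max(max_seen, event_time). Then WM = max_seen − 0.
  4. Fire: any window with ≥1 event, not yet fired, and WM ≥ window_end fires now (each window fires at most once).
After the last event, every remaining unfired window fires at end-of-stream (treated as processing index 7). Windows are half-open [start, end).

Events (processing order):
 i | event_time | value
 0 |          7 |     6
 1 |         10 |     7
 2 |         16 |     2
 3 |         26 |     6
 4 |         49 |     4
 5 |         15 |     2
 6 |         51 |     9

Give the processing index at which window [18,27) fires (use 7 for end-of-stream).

4

i=0 t=7 v=6: → [0,9); WM=7
i=1 t=10 v=7: → [9,18); WM=10; [0,9) fires=6
i=2 t=16 v=2: → [9,18); WM=16
i=3 t=26 v=6: → [18,27); WM=26; [9,18) fires=7
i=4 t=49 v=4: → [45,54); WM=49; [18,27) fires=6
i=5 t=15 v=2: DROP (t<49-4); WM=49
i=6 t=51 v=9: → [45,54); WM=51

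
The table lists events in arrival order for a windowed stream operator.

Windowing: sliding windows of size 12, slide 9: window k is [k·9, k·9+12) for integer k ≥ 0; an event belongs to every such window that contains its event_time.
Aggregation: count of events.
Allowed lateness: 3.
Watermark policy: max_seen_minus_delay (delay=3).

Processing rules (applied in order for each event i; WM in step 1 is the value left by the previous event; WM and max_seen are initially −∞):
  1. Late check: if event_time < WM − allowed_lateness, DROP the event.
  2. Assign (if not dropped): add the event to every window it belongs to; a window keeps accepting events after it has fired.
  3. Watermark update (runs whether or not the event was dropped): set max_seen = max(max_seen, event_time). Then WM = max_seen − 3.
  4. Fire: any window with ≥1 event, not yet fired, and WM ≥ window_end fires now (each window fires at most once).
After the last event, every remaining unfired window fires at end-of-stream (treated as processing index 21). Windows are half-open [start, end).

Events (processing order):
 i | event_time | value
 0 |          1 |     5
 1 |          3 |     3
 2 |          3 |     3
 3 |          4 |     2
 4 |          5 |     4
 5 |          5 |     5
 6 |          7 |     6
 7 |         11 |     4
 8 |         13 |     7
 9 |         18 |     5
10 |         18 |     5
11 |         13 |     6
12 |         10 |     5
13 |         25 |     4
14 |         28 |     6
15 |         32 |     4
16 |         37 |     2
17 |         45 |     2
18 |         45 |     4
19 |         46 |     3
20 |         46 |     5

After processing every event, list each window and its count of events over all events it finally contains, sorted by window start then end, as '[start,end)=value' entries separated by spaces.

i=0 t=1 v=5: → [0,12); WM=-2
i=1 t=3 v=3: → [0,12); WM=0
i=2 t=3 v=3: → [0,12); WM=0
i=3 t=4 v=2: → [0,12); WM=1
i=4 t=5 v=4: → [0,12); WM=2
i=5 t=5 v=5: → [0,12); WM=2
i=6 t=7 v=6: → [0,12); WM=4
i=7 t=11 v=4: → [9,21),[0,12); WM=8
i=8 t=13 v=7: → [9,21); WM=10
i=9 t=18 v=5: → [18,30),[9,21); WM=15; [0,12) fires=8
i=10 t=18 v=5: → [18,30),[9,21); WM=15
i=11 t=13 v=6: → [9,21); WM=15
i=12 t=10 v=5: DROP (t<15-3); WM=15
i=13 t=25 v=4: → [18,30); WM=22; [9,21) fires=5
i=14 t=28 v=6: → [27,39),[18,30); WM=25
i=15 t=32 v=4: → [27,39); WM=29
i=16 t=37 v=2: → [36,48),[27,39); WM=34; [18,30) fires=4
i=17 t=45 v=2: → [45,57),[36,48); WM=42; [27,39) fires=3
i=18 t=45 v=4: → [45,57),[36,48); WM=42
i=19 t=46 v=3: → [45,57),[36,48); WM=43
i=20 t=46 v=5: → [45,57),[36,48); WM=43

[0,12)=8 [9,21)=5 [18,30)=4 [27,39)=3 [36,48)=5 [45,57)=4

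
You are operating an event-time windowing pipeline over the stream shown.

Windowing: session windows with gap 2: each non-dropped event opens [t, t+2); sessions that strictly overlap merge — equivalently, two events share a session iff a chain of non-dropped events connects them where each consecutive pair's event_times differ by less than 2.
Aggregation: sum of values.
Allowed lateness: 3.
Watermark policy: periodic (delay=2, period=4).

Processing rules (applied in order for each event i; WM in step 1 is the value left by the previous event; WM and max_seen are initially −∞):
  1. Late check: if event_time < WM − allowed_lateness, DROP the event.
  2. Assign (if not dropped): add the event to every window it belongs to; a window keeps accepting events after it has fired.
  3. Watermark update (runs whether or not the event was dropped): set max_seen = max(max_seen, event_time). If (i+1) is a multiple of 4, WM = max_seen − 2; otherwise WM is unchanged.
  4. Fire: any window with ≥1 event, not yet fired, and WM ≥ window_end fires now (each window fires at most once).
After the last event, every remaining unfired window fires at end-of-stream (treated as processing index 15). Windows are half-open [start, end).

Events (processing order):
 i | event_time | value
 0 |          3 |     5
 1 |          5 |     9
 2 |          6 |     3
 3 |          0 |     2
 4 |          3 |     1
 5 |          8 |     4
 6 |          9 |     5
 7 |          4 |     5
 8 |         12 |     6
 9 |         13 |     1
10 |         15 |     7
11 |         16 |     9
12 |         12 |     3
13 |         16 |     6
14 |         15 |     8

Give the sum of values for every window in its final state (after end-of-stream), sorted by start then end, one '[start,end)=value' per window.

i=0 t=3 v=5: → [3,5); WM=−∞
i=1 t=5 v=9: → [5,7); WM=−∞
i=2 t=6 v=3: → [5,8); WM=−∞
i=3 t=0 v=2: → [0,2); WM=4
i=4 t=3 v=1: → [3,5); WM=4
i=5 t=8 v=4: → [8,10); WM=4
i=6 t=9 v=5: → [8,11); WM=4
i=7 t=4 v=5: → [3,8); WM=7
i=8 t=12 v=6: → [12,14); WM=7
i=9 t=13 v=1: → [12,15); WM=7
i=10 t=15 v=7: → [15,17); WM=7
i=11 t=16 v=9: → [15,18); WM=14
i=12 t=12 v=3: → [12,15); WM=14
i=13 t=16 v=6: → [15,18); WM=14
i=14 t=15 v=8: → [15,18); WM=14

[0,2)=2 [3,8)=23 [8,11)=9 [12,15)=10 [15,18)=30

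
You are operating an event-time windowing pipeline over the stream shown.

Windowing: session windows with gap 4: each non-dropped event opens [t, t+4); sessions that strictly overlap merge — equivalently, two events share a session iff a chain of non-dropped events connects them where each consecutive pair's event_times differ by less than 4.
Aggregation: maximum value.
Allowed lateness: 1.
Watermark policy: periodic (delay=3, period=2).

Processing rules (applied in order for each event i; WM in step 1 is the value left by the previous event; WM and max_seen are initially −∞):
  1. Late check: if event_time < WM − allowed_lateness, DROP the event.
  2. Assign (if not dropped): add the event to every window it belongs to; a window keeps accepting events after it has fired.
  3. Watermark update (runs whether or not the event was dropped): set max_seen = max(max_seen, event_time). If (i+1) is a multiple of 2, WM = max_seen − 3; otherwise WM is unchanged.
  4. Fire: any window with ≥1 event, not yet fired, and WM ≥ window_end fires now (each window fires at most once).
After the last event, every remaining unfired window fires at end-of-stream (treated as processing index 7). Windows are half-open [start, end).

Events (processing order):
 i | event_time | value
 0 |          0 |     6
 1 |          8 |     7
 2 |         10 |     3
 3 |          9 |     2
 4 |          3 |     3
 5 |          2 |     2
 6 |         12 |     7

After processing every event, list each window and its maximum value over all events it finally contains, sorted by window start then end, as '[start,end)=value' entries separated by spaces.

[0,4)=6 [8,16)=7

i=0 t=0 v=6: → [0,4); WM=−∞
i=1 t=8 v=7: → [8,12); WM=5
i=2 t=10 v=3: → [8,14); WM=5
i=3 t=9 v=2: → [8,14); WM=7
i=4 t=3 v=3: DROP (t<7-1); WM=7
i=5 t=2 v=2: DROP (t<7-1); WM=7
i=6 t=12 v=7: → [8,16); WM=7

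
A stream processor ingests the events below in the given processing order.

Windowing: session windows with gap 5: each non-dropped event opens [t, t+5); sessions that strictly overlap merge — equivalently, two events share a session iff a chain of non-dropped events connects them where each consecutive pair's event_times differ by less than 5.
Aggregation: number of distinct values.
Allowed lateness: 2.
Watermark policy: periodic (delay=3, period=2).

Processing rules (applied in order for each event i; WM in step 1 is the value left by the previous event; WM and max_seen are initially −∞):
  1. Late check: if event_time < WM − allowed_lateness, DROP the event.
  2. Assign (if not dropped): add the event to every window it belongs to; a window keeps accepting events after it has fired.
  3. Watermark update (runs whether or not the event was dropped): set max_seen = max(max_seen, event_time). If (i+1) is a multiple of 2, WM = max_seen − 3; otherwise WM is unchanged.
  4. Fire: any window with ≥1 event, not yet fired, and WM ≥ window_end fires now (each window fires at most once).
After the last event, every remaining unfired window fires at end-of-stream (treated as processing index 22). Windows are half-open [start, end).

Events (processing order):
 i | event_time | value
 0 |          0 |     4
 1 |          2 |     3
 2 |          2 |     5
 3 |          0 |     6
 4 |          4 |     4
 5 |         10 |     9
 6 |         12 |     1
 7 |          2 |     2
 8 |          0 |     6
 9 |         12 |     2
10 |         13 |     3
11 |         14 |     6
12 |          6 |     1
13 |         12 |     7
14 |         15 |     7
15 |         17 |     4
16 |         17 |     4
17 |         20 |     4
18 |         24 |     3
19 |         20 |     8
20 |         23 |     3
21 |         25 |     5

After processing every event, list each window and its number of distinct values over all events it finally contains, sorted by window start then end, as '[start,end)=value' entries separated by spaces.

i=0 t=0 v=4: → [0,5); WM=−∞
i=1 t=2 v=3: → [0,7); WM=-1
i=2 t=2 v=5: → [0,7); WM=-1
i=3 t=0 v=6: → [0,7); WM=-1
i=4 t=4 v=4: → [0,9); WM=-1
i=5 t=10 v=9: → [10,15); WM=7
i=6 t=12 v=1: → [10,17); WM=7
i=7 t=2 v=2: DROP (t<7-2); WM=9
i=8 t=0 v=6: DROP (t<9-2); WM=9
i=9 t=12 v=2: → [10,17); WM=9
i=10 t=13 v=3: → [10,18); WM=9
i=11 t=14 v=6: → [10,19); WM=11
i=12 t=6 v=1: DROP (t<11-2); WM=11
i=13 t=12 v=7: → [10,19); WM=11
i=14 t=15 v=7: → [10,20); WM=11
i=15 t=17 v=4: → [10,22); WM=14
i=16 t=17 v=4: → [10,22); WM=14
i=17 t=20 v=4: → [10,25); WM=17
i=18 t=24 v=3: → [10,29); WM=17
i=19 t=20 v=8: → [10,29); WM=21
i=20 t=23 v=3: → [10,29); WM=21
i=21 t=25 v=5: → [10,30); WM=22

[0,9)=4 [10,30)=9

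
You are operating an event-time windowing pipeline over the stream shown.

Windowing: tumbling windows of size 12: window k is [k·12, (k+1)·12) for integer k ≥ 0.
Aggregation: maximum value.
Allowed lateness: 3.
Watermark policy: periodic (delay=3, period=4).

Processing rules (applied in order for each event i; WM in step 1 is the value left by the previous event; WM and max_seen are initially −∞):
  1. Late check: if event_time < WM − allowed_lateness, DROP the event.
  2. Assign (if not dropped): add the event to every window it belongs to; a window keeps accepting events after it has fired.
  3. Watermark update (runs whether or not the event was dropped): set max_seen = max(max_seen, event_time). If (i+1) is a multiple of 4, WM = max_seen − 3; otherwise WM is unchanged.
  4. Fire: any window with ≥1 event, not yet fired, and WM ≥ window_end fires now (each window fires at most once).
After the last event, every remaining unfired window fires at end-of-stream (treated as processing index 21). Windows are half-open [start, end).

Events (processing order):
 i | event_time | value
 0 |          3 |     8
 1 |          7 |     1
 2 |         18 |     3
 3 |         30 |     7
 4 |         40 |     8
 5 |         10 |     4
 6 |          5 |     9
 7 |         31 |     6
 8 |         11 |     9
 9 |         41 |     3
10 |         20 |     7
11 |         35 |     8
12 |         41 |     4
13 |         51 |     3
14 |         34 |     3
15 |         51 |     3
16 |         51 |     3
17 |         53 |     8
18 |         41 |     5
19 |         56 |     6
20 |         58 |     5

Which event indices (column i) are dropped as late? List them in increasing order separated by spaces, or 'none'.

i=0 t=3 v=8: → [0,12); WM=−∞
i=1 t=7 v=1: → [0,12); WM=−∞
i=2 t=18 v=3: → [12,24); WM=−∞
i=3 t=30 v=7: → [24,36); WM=27; [0,12) fires=8 [12,24) fires=3
i=4 t=40 v=8: → [36,48); WM=27
i=5 t=10 v=4: DROP (t<27-3); WM=27
i=6 t=5 v=9: DROP (t<27-3); WM=27
i=7 t=31 v=6: → [24,36); WM=37; [24,36) fires=7
i=8 t=11 v=9: DROP (t<37-3); WM=37
i=9 t=41 v=3: → [36,48); WM=37
i=10 t=20 v=7: DROP (t<37-3); WM=37
i=11 t=35 v=8: → [24,36); WM=38
i=12 t=41 v=4: → [36,48); WM=38
i=13 t=51 v=3: → [48,60); WM=38
i=14 t=34 v=3: DROP (t<38-3); WM=38
i=15 t=51 v=3: → [48,60); WM=48; [36,48) fires=8
i=16 t=51 v=3: → [48,60); WM=48
i=17 t=53 v=8: → [48,60); WM=48
i=18 t=41 v=5: DROP (t<48-3); WM=48
i=19 t=56 v=6: → [48,60); WM=53
i=20 t=58 v=5: → [48,60); WM=53

5 6 8 10 14 18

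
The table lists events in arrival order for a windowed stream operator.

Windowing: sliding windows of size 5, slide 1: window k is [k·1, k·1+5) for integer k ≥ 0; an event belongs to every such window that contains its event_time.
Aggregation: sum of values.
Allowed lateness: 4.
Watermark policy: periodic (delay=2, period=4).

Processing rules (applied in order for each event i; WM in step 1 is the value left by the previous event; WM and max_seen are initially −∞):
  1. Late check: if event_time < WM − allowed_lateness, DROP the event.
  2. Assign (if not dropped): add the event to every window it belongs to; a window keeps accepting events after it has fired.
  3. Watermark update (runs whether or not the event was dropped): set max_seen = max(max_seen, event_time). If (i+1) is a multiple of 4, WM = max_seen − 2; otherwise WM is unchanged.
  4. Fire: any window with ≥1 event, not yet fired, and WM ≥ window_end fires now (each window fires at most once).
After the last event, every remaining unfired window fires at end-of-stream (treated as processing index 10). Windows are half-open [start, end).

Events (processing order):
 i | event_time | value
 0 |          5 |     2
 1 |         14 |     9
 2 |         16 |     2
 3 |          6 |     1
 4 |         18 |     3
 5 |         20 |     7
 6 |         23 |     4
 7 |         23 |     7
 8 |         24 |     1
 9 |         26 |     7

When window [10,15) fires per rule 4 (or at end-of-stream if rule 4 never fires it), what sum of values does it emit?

9

i=0 t=5 v=2: → [5,10),[4,9),[3,8),[2,7),[1,6); WM=−∞
i=1 t=14 v=9: → [14,19),[13,18),[12,17),[11,16),[10,15); WM=−∞
i=2 t=16 v=2: → [16,21),[15,20),[14,19),[13,18),[12,17); WM=−∞
i=3 t=6 v=1: → [6,11),[5,10),[4,9),[3,8),[2,7); WM=14; [1,6) fires=2 [2,7) fires=3 [3,8) fires=3 [4,9) fires=3 [5,10) fires=3 [6,11) fires=1
i=4 t=18 v=3: → [18,23),[17,22),[16,21),[15,20),[14,19); WM=14
i=5 t=20 v=7: → [20,25),[19,24),[18,23),[17,22),[16,21); WM=14
i=6 t=23 v=4: → [23,28),[22,27),[21,26),[20,25),[19,24); WM=14
i=7 t=23 v=7: → [23,28),[22,27),[21,26),[20,25),[19,24); WM=21; [10,15) fires=9 [11,16) fires=9 [12,17) fires=11 [13,18) fires=11 [14,19) fires=14 [15,20) fires=5 [16,21) fires=12
i=8 t=24 v=1: → [24,29),[23,28),[22,27),[21,26),[20,25); WM=21
i=9 t=26 v=7: → [26,31),[25,30),[24,29),[23,28),[22,27); WM=21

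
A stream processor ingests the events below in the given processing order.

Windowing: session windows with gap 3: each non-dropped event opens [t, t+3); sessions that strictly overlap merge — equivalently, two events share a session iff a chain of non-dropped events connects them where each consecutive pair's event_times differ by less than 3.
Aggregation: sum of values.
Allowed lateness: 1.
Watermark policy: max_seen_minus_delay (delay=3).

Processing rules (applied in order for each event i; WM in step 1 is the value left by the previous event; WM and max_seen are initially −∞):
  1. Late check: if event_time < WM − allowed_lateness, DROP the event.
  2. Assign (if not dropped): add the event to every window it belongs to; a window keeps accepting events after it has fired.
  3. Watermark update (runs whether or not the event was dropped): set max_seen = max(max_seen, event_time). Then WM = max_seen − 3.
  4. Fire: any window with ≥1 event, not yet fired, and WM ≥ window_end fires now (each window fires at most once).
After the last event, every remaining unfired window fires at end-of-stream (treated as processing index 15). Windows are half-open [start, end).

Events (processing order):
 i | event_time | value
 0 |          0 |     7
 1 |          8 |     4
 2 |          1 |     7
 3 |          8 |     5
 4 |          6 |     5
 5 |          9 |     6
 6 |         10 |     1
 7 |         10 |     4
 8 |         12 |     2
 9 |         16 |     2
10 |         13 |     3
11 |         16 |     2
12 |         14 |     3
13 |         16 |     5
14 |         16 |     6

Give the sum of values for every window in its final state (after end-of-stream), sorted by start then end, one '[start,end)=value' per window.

[0,3)=7 [6,19)=48

i=0 t=0 v=7: → [0,3); WM=-3
i=1 t=8 v=4: → [8,11); WM=5
i=2 t=1 v=7: DROP (t<5-1); WM=5
i=3 t=8 v=5: → [8,11); WM=5
i=4 t=6 v=5: → [6,11); WM=5
i=5 t=9 v=6: → [6,12); WM=6
i=6 t=10 v=1: → [6,13); WM=7
i=7 t=10 v=4: → [6,13); WM=7
i=8 t=12 v=2: → [6,15); WM=9
i=9 t=16 v=2: → [16,19); WM=13
i=10 t=13 v=3: → [6,16); WM=13
i=11 t=16 v=2: → [16,19); WM=13
i=12 t=14 v=3: → [6,19); WM=13
i=13 t=16 v=5: → [6,19); WM=13
i=14 t=16 v=6: → [6,19); WM=13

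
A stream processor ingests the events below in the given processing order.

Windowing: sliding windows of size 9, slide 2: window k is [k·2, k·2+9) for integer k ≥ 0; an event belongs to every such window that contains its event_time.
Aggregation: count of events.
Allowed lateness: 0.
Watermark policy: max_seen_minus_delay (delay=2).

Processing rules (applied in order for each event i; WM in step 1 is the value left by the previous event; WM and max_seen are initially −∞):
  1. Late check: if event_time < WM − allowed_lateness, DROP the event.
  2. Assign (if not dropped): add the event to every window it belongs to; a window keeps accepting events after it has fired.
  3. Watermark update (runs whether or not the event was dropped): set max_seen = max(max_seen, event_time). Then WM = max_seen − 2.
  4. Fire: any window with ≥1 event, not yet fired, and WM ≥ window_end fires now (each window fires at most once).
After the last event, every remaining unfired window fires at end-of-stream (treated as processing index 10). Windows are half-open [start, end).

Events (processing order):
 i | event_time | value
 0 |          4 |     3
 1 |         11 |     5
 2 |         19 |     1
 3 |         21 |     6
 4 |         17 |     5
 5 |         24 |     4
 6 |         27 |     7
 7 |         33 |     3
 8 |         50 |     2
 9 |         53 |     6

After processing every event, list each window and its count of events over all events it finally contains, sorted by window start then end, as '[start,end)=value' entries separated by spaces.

[0,9)=1 [2,11)=1 [4,13)=2 [6,15)=1 [8,17)=1 [10,19)=1 [12,21)=1 [14,23)=2 [16,25)=3 [18,27)=3 [20,29)=3 [22,31)=2 [24,33)=2 [26,35)=2 [28,37)=1 [30,39)=1 [32,41)=1 [42,51)=1 [44,53)=1 [46,55)=2 [48,57)=2 [50,59)=2 [52,61)=1

i=0 t=4 v=3: → [4,13),[2,11),[0,9); WM=2
i=1 t=11 v=5: → [10,19),[8,17),[6,15),[4,13); WM=9; [0,9) fires=1
i=2 t=19 v=1: → [18,27),[16,25),[14,23),[12,21); WM=17; [2,11) fires=1 [4,13) fires=2 [6,15) fires=1 [8,17) fires=1
i=3 t=21 v=6: → [20,29),[18,27),[16,25),[14,23); WM=19; [10,19) fires=1
i=4 t=17 v=5: DROP (t<19-0); WM=19
i=5 t=24 v=4: → [24,33),[22,31),[20,29),[18,27),[16,25); WM=22; [12,21) fires=1
i=6 t=27 v=7: → [26,35),[24,33),[22,31),[20,29); WM=25; [14,23) fires=2 [16,25) fires=3
i=7 t=33 v=3: → [32,41),[30,39),[28,37),[26,35); WM=31; [18,27) fires=3 [20,29) fires=3 [22,31) fires=2
i=8 t=50 v=2: → [50,59),[48,57),[46,55),[44,53),[42,51); WM=48; [24,33) fires=2 [26,35) fires=2 [28,37) fires=1 [30,39) fires=1 [32,41) fires=1
i=9 t=53 v=6: → [52,61),[50,59),[48,57),[46,55); WM=51; [42,51) fires=1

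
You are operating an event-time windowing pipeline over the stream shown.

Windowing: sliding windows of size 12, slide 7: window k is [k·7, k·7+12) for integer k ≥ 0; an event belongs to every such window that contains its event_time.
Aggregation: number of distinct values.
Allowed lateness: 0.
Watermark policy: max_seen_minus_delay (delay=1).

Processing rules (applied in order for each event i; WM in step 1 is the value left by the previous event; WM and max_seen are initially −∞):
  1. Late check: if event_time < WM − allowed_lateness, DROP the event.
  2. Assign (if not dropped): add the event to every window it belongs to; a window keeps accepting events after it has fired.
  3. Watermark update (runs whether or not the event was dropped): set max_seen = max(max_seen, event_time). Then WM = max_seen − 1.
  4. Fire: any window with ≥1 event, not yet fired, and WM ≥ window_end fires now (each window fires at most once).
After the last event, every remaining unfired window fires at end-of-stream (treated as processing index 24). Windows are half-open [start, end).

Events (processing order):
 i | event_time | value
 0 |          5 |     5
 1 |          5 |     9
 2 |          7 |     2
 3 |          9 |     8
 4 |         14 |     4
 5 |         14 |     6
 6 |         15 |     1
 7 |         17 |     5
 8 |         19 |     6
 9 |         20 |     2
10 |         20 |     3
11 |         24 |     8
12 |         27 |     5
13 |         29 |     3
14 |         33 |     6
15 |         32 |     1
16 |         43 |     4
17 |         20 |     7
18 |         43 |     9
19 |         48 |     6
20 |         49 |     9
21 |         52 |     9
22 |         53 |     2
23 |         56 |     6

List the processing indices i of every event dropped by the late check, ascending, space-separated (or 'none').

i=0 t=5 v=5: → [0,12); WM=4
i=1 t=5 v=9: → [0,12); WM=4
i=2 t=7 v=2: → [7,19),[0,12); WM=6
i=3 t=9 v=8: → [7,19),[0,12); WM=8
i=4 t=14 v=4: → [14,26),[7,19); WM=13; [0,12) fires=4
i=5 t=14 v=6: → [14,26),[7,19); WM=13
i=6 t=15 v=1: → [14,26),[7,19); WM=14
i=7 t=17 v=5: → [14,26),[7,19); WM=16
i=8 t=19 v=6: → [14,26); WM=18
i=9 t=20 v=2: → [14,26); WM=19; [7,19) fires=6
i=10 t=20 v=3: → [14,26); WM=19
i=11 t=24 v=8: → [21,33),[14,26); WM=23
i=12 t=27 v=5: → [21,33); WM=26; [14,26) fires=7
i=13 t=29 v=3: → [28,40),[21,33); WM=28
i=14 t=33 v=6: → [28,40); WM=32
i=15 t=32 v=1: → [28,40),[21,33); WM=32
i=16 t=43 v=4: → [42,54),[35,47); WM=42; [21,33) fires=4 [28,40) fires=3
i=17 t=20 v=7: DROP (t<42-0); WM=42
i=18 t=43 v=9: → [42,54),[35,47); WM=42
i=19 t=48 v=6: → [42,54); WM=47; [35,47) fires=2
i=20 t=49 v=9: → [49,61),[42,54); WM=48
i=21 t=52 v=9: → [49,61),[42,54); WM=51
i=22 t=53 v=2: → [49,61),[42,54); WM=52
i=23 t=56 v=6: → [56,68),[49,61); WM=55; [42,54) fires=4

17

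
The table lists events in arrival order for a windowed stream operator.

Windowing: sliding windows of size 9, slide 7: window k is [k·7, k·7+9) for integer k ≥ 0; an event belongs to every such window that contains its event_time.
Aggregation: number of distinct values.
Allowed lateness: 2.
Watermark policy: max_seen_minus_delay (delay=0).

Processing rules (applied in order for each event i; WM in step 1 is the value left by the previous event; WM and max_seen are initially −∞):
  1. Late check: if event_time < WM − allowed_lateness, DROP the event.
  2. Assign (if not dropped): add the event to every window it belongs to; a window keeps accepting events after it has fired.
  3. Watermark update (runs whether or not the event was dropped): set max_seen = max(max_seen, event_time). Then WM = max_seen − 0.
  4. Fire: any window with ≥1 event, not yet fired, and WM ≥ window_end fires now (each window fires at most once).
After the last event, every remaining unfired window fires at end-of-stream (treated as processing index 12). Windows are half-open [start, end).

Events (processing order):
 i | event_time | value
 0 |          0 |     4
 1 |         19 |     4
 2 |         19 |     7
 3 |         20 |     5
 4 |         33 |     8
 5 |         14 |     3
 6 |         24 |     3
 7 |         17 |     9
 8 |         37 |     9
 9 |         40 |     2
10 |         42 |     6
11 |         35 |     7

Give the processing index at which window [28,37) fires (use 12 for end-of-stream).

8

i=0 t=0 v=4: → [0,9); WM=0
i=1 t=19 v=4: → [14,23); WM=19; [0,9) fires=1
i=2 t=19 v=7: → [14,23); WM=19
i=3 t=20 v=5: → [14,23); WM=20
i=4 t=33 v=8: → [28,37); WM=33; [14,23) fires=3
i=5 t=14 v=3: DROP (t<33-2); WM=33
i=6 t=24 v=3: DROP (t<33-2); WM=33
i=7 t=17 v=9: DROP (t<33-2); WM=33
i=8 t=37 v=9: → [35,44); WM=37; [28,37) fires=1
i=9 t=40 v=2: → [35,44); WM=40
i=10 t=42 v=6: → [42,51),[35,44); WM=42
i=11 t=35 v=7: DROP (t<42-2); WM=42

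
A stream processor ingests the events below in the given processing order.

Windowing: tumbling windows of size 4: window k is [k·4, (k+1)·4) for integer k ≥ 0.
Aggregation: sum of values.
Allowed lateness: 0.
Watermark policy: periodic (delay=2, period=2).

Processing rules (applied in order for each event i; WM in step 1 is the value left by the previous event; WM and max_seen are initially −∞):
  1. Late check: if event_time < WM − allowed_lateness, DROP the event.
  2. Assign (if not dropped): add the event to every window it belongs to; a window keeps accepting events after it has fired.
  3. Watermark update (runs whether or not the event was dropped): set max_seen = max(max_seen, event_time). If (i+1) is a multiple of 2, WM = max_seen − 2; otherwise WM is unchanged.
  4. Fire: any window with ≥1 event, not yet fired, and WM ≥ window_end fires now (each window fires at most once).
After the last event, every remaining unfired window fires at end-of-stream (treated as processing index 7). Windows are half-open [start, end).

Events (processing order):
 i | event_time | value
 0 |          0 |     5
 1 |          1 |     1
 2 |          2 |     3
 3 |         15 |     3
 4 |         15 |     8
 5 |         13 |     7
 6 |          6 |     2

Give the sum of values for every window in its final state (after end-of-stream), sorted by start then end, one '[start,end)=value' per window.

[0,4)=9 [12,16)=18

i=0 t=0 v=5: → [0,4); WM=−∞
i=1 t=1 v=1: → [0,4); WM=-1
i=2 t=2 v=3: → [0,4); WM=-1
i=3 t=15 v=3: → [12,16); WM=13; [0,4) fires=9
i=4 t=15 v=8: → [12,16); WM=13
i=5 t=13 v=7: → [12,16); WM=13
i=6 t=6 v=2: DROP (t<13-0); WM=13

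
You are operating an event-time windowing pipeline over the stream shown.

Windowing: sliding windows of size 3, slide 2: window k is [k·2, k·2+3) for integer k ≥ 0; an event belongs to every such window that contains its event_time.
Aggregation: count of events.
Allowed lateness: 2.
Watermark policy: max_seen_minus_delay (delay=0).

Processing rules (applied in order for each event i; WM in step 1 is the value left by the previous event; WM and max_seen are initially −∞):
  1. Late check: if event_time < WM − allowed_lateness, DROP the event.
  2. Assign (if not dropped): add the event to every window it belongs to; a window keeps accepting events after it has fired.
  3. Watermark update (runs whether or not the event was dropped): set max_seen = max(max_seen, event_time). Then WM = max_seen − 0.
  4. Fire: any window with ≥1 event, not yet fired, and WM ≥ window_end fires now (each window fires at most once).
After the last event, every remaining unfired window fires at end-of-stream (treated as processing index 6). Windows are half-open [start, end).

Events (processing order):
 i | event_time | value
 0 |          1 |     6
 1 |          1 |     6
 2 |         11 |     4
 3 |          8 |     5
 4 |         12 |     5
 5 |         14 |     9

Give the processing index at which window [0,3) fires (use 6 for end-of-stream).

i=0 t=1 v=6: → [0,3); WM=1
i=1 t=1 v=6: → [0,3); WM=1
i=2 t=11 v=4: → [10,13); WM=11; [0,3) fires=2
i=3 t=8 v=5: DROP (t<11-2); WM=11
i=4 t=12 v=5: → [12,15),[10,13); WM=12
i=5 t=14 v=9: → [14,17),[12,15); WM=14; [10,13) fires=2

2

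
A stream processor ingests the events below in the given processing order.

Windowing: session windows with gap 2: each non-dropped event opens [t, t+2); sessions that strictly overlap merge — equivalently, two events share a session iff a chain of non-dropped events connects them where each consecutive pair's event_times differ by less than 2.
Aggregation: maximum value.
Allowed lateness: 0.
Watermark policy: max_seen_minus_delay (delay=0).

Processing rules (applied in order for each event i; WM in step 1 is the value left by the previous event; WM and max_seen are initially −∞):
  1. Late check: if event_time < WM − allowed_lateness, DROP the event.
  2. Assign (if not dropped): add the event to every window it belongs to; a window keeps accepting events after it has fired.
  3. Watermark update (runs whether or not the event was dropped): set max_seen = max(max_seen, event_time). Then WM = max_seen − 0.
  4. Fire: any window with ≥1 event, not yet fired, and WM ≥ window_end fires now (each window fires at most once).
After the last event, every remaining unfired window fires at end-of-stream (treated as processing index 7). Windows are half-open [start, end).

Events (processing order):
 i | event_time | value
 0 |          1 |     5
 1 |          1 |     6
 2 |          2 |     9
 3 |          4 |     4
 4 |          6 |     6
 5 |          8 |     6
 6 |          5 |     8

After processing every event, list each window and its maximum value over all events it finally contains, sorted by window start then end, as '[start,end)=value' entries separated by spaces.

[1,4)=9 [4,6)=4 [6,8)=6 [8,10)=6

i=0 t=1 v=5: → [1,3); WM=1
i=1 t=1 v=6: → [1,3); WM=1
i=2 t=2 v=9: → [1,4); WM=2
i=3 t=4 v=4: → [4,6); WM=4
i=4 t=6 v=6: → [6,8); WM=6
i=5 t=8 v=6: → [8,10); WM=8
i=6 t=5 v=8: DROP (t<8-0); WM=8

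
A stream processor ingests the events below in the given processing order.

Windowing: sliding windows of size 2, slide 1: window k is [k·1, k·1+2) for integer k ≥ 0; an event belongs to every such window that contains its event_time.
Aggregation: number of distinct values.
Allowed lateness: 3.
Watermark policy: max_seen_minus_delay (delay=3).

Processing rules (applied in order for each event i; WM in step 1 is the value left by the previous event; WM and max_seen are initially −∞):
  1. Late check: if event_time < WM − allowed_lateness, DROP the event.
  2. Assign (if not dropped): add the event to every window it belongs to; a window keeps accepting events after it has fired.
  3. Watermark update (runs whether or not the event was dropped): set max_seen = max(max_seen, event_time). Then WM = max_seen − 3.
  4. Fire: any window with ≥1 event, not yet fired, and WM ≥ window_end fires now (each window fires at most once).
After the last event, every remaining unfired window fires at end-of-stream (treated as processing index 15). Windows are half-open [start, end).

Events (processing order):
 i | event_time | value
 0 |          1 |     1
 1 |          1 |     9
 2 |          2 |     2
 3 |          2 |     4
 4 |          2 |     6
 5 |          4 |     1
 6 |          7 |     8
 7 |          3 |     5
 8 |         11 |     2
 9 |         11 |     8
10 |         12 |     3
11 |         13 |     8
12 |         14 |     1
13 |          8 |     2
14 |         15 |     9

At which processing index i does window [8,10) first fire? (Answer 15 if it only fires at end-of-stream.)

13

i=0 t=1 v=1: → [1,3),[0,2); WM=-2
i=1 t=1 v=9: → [1,3),[0,2); WM=-2
i=2 t=2 v=2: → [2,4),[1,3); WM=-1
i=3 t=2 v=4: → [2,4),[1,3); WM=-1
i=4 t=2 v=6: → [2,4),[1,3); WM=-1
i=5 t=4 v=1: → [4,6),[3,5); WM=1
i=6 t=7 v=8: → [7,9),[6,8); WM=4; [0,2) fires=2 [1,3) fires=5 [2,4) fires=3
i=7 t=3 v=5: → [3,5),[2,4); WM=4
i=8 t=11 v=2: → [11,13),[10,12); WM=8; [3,5) fires=2 [4,6) fires=1 [6,8) fires=1
i=9 t=11 v=8: → [11,13),[10,12); WM=8
i=10 t=12 v=3: → [12,14),[11,13); WM=9; [7,9) fires=1
i=11 t=13 v=8: → [13,15),[12,14); WM=10
i=12 t=14 v=1: → [14,16),[13,15); WM=11
i=13 t=8 v=2: → [8,10),[7,9); WM=11; [8,10) fires=1
i=14 t=15 v=9: → [15,17),[14,16); WM=12; [10,12) fires=2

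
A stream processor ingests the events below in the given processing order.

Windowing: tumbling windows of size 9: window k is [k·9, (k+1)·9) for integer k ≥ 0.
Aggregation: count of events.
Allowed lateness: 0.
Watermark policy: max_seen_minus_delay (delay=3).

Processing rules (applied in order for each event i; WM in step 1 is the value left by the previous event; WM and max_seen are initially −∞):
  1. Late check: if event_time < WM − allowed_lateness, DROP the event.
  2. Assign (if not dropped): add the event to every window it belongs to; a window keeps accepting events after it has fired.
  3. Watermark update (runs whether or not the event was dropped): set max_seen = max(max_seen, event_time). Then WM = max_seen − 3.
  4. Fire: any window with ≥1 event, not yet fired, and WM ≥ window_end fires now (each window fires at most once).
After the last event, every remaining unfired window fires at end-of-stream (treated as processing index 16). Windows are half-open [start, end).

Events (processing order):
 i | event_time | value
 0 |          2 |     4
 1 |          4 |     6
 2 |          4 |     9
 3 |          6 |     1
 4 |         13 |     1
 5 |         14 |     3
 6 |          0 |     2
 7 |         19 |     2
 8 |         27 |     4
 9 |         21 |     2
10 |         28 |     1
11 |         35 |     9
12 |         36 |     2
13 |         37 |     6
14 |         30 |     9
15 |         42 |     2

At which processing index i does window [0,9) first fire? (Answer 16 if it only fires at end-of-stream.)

4

i=0 t=2 v=4: → [0,9); WM=-1
i=1 t=4 v=6: → [0,9); WM=1
i=2 t=4 v=9: → [0,9); WM=1
i=3 t=6 v=1: → [0,9); WM=3
i=4 t=13 v=1: → [9,18); WM=10; [0,9) fires=4
i=5 t=14 v=3: → [9,18); WM=11
i=6 t=0 v=2: DROP (t<11-0); WM=11
i=7 t=19 v=2: → [18,27); WM=16
i=8 t=27 v=4: → [27,36); WM=24; [9,18) fires=2
i=9 t=21 v=2: DROP (t<24-0); WM=24
i=10 t=28 v=1: → [27,36); WM=25
i=11 t=35 v=9: → [27,36); WM=32; [18,27) fires=1
i=12 t=36 v=2: → [36,45); WM=33
i=13 t=37 v=6: → [36,45); WM=34
i=14 t=30 v=9: DROP (t<34-0); WM=34
i=15 t=42 v=2: → [36,45); WM=39; [27,36) fires=3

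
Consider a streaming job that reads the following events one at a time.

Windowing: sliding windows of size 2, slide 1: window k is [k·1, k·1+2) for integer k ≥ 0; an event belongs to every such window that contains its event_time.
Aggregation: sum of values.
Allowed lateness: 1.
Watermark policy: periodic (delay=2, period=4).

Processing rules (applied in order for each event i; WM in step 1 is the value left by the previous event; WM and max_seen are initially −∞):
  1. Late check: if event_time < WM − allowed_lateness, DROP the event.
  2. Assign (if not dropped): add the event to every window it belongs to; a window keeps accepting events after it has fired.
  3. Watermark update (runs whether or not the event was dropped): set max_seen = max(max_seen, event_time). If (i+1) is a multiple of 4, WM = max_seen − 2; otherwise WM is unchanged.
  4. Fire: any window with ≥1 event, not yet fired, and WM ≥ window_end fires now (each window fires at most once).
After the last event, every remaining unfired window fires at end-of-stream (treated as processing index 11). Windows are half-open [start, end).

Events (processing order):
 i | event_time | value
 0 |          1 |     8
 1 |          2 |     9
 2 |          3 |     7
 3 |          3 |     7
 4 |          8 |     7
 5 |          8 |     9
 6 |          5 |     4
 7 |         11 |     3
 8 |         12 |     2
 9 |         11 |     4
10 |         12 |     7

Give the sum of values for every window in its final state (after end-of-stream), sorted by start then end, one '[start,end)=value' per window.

i=0 t=1 v=8: → [1,3),[0,2); WM=−∞
i=1 t=2 v=9: → [2,4),[1,3); WM=−∞
i=2 t=3 v=7: → [3,5),[2,4); WM=−∞
i=3 t=3 v=7: → [3,5),[2,4); WM=1
i=4 t=8 v=7: → [8,10),[7,9); WM=1
i=5 t=8 v=9: → [8,10),[7,9); WM=1
i=6 t=5 v=4: → [5,7),[4,6); WM=1
i=7 t=11 v=3: → [11,13),[10,12); WM=9; [0,2) fires=8 [1,3) fires=17 [2,4) fires=23 [3,5) fires=14 [4,6) fires=4 [5,7) fires=4 [7,9) fires=16
i=8 t=12 v=2: → [12,14),[11,13); WM=9
i=9 t=11 v=4: → [11,13),[10,12); WM=9
i=10 t=12 v=7: → [12,14),[11,13); WM=9

[0,2)=8 [1,3)=17 [2,4)=23 [3,5)=14 [4,6)=4 [5,7)=4 [7,9)=16 [8,10)=16 [10,12)=7 [11,13)=16 [12,14)=9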